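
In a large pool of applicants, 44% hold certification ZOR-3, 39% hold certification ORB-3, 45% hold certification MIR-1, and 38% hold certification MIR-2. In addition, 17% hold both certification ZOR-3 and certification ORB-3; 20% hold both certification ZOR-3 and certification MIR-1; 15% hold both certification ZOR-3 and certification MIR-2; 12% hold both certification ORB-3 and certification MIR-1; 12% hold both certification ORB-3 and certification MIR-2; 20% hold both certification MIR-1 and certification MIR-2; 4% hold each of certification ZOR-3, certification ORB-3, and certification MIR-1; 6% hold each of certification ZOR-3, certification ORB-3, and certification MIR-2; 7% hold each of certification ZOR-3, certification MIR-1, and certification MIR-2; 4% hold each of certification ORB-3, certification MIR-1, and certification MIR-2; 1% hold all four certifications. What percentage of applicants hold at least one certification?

90%

Apply inclusion-exclusion:
P(at least one) = 44 + 39 + 45 + 38 − 17 − 20 − 15 − 12 − 12 − 20 + 4 + 6 + 7 + 4 − 1 = 90%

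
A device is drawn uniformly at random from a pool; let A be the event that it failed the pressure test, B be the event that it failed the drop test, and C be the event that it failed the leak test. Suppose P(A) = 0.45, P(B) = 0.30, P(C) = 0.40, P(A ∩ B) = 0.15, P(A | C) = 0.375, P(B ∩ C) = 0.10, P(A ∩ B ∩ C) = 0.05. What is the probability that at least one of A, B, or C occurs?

0.80

P(A ∩ C) = P(C)·P(A|C) = 0.40 × 0.375 = 0.15
P(A ∪ B ∪ C) = 0.45 + 0.30 + 0.40 − 0.15 − 0.15 − 0.10 + 0.05 = 0.80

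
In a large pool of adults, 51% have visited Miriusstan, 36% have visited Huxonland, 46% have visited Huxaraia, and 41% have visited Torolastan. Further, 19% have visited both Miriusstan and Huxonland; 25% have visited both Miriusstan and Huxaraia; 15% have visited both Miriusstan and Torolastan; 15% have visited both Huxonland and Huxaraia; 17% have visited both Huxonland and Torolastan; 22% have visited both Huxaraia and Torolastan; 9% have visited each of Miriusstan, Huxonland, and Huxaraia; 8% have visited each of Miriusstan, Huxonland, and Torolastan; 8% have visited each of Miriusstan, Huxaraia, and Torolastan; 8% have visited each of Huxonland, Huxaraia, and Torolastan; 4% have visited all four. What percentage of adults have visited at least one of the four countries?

Inclusion–exclusion gives
P(union) = 51 + 36 + 46 + 41 − 19 − 25 − 15 − 15 − 17 − 22 + 9 + 8 + 8 + 8 − 4 = 90%

90%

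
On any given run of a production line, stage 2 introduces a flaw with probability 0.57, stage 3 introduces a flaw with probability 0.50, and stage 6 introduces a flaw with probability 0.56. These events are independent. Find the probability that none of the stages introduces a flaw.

0.0946

P(none) = (1 − 0.57) × (1 − 0.50) × (1 − 0.56) = 0.43 × 0.50 × 0.44 = 0.0946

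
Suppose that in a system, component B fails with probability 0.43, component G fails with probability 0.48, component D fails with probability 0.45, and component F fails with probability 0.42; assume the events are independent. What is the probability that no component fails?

Independence gives P(none) = ∏(1 − pᵢ).
P(none) = (1 − 0.43) × (1 − 0.48) × (1 − 0.45) × (1 − 0.42) = 0.57 × 0.52 × 0.55 × 0.58 = 0.0945516

0.0945516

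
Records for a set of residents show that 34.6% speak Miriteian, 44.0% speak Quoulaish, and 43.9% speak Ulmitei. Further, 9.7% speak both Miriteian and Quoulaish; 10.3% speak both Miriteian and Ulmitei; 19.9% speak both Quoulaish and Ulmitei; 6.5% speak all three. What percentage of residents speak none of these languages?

10.9%

P(union) = 34.6 + 44.0 + 43.9 − 9.7 − 10.3 − 19.9 + 6.5 = 89.1%
P(none) = 100% − 89.1% = 10.9%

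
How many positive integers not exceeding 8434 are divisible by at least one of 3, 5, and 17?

4200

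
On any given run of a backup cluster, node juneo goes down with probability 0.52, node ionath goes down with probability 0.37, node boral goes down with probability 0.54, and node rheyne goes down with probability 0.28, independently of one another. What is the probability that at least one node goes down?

0.89984512

P(none) = (1 − 0.52) × (1 − 0.37) × (1 − 0.54) × (1 − 0.28) = 0.48 × 0.63 × 0.46 × 0.72 = 0.10015488
P(at least one) = 1 − 0.10015488 = 0.89984512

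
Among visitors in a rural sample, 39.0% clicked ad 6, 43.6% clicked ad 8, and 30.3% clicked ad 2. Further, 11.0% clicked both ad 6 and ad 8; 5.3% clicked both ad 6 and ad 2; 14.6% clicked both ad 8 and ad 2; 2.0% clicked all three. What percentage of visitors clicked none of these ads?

16.0%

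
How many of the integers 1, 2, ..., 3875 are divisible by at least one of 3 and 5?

1808

Apply inclusion-exclusion:
floor(3875/3) + floor(3875/5) − floor(3875/15) = 1291 + 775 − 258 = 1808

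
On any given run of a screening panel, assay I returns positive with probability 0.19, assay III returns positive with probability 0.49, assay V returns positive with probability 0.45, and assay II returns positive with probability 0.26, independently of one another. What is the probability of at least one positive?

0.8318683

Since the events are independent, P(none) is the product of the individual non-occurrence probabilities.
P(none) = (1 − 0.19) × (1 − 0.49) × (1 − 0.45) × (1 − 0.26) = 0.81 × 0.51 × 0.55 × 0.74 = 0.1681317
P(at least one) = 1 − 0.1681317 = 0.8318683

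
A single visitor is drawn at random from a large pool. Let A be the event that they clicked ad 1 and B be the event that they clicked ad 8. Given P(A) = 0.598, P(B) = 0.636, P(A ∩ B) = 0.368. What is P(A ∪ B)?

0.866

P(A ∪ B) = 0.598 + 0.636 − 0.368 = 0.866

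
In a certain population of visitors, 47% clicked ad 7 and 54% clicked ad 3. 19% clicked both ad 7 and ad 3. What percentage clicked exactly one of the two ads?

63%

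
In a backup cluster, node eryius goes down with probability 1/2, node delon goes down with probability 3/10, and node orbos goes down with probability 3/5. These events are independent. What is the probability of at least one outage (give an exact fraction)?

P(none) = (1 − 1/2) × (1 − 3/10) × (1 − 3/5) = 1/2 × 7/10 × 2/5 = 7/50
P(at least one) = 1 − 7/50 = 43/50

43/50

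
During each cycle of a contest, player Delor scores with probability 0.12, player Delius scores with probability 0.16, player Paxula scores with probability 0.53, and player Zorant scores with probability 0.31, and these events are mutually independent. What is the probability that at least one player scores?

0.76027744

P(none) = (1 − 0.12) × (1 − 0.16) × (1 − 0.53) × (1 − 0.31) = 0.88 × 0.84 × 0.47 × 0.69 = 0.23972256
P(at least one) = 1 − 0.23972256 = 0.76027744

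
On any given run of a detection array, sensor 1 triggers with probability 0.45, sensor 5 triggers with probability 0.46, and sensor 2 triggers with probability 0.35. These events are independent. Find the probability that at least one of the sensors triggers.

0.80695

P(none) = (1 − 0.45) × (1 − 0.46) × (1 − 0.35) = 0.55 × 0.54 × 0.65 = 0.19305
P(at least one) = 1 − 0.19305 = 0.80695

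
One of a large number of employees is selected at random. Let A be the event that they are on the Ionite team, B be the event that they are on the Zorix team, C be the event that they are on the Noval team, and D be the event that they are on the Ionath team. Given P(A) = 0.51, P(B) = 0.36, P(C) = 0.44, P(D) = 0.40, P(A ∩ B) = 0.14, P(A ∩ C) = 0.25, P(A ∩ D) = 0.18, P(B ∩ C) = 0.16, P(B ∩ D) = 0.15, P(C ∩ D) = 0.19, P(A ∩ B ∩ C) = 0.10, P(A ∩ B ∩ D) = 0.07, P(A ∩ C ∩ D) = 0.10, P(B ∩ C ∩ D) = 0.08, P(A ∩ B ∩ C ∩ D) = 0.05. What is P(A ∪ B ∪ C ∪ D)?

0.94

By inclusion–exclusion:
P(A ∪ B ∪ C ∪ D) = 0.51 + 0.36 + 0.44 + 0.40 − 0.14 − 0.25 − 0.18 − 0.16 − 0.15 − 0.19 + 0.10 + 0.07 + 0.10 + 0.08 − 0.05 = 0.94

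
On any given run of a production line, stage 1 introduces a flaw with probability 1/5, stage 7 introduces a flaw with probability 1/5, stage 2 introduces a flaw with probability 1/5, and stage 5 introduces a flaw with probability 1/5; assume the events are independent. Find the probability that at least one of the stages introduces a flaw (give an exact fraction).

369/625

P(none) = (1 − 1/5) × (1 − 1/5) × (1 − 1/5) × (1 − 1/5) = 4/5 × 4/5 × 4/5 × 4/5 = 256/625
P(at least one) = 1 − 256/625 = 369/625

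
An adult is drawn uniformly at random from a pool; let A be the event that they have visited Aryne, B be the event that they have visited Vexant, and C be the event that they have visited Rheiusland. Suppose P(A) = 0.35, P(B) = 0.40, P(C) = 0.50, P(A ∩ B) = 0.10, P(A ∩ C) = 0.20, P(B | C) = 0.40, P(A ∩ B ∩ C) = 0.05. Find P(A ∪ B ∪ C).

0.80

P(B ∩ C) = P(C)·P(B|C) = 0.50 × 0.40 = 0.20
By inclusion-exclusion,
P(A ∪ B ∪ C) = 0.35 + 0.40 + 0.50 − 0.10 − 0.20 − 0.20 + 0.05 = 0.80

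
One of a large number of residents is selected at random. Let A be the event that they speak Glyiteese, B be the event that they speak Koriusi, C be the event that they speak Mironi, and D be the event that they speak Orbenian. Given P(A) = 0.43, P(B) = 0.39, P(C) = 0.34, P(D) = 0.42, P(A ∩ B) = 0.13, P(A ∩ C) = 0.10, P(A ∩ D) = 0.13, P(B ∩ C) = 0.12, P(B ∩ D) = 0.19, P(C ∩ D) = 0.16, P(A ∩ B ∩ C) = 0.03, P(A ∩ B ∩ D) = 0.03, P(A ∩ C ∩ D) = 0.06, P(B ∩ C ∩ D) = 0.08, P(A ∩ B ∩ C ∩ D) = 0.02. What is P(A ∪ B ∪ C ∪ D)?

Using inclusion–exclusion:
P(A ∪ B ∪ C ∪ D) = 0.43 + 0.39 + 0.34 + 0.42 − 0.13 − 0.10 − 0.13 − 0.12 − 0.19 − 0.16 + 0.03 + 0.03 + 0.06 + 0.08 − 0.02 = 0.93

0.93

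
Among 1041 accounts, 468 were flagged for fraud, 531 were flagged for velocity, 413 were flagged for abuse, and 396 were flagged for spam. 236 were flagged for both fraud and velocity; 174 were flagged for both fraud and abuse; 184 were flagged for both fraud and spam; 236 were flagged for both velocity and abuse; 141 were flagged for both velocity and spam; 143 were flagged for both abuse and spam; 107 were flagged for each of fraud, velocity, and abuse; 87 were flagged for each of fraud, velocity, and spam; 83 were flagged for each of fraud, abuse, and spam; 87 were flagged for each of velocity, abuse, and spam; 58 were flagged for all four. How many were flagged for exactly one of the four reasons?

440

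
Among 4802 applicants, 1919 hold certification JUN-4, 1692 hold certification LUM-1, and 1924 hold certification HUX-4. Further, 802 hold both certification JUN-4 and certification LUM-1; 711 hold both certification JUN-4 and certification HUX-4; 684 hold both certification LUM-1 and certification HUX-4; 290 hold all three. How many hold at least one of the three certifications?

Apply inclusion-exclusion:
|union| = 1919 + 1692 + 1924 − 802 − 711 − 684 + 290 = 3628

3628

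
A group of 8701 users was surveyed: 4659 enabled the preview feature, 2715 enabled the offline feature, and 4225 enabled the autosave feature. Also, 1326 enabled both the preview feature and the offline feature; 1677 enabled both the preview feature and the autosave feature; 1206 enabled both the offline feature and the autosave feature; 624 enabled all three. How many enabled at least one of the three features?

8014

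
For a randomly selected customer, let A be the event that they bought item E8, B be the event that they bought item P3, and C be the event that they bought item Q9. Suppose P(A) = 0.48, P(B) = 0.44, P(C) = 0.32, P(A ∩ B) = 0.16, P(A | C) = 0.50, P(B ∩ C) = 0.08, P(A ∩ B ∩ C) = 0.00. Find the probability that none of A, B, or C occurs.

0.16

P(A ∩ C) = P(C)·P(A|C) = 0.32 × 0.50 = 0.16
Using inclusion–exclusion:
P(A ∪ B ∪ C) = 0.48 + 0.44 + 0.32 − 0.16 − 0.16 − 0.08 + 0.00 = 0.84
P(none) = 1 − 0.84 = 0.16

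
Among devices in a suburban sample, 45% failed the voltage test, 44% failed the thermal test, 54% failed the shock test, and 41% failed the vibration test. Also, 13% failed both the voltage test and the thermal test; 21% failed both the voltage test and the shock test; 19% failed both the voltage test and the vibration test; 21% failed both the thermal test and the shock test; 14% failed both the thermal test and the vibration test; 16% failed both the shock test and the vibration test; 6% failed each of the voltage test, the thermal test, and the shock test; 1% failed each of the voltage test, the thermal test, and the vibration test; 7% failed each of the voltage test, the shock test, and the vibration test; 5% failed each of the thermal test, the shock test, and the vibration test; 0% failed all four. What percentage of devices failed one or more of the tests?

99%

By inclusion-exclusion,
P(at least one) = 45 + 44 + 54 + 41 − 13 − 21 − 19 − 21 − 14 − 16 + 6 + 1 + 7 + 5 − 0 = 99%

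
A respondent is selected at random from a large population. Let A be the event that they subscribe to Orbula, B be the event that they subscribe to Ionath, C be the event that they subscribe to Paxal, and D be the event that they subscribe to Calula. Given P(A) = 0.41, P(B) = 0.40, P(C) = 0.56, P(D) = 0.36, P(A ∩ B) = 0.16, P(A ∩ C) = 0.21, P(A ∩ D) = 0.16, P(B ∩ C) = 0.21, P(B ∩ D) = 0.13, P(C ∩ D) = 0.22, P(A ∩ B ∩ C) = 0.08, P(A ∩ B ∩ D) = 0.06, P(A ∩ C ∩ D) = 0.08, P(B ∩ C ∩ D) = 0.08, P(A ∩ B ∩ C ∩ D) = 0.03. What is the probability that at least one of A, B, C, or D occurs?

0.91

By inclusion-exclusion,
P(A ∪ B ∪ C ∪ D) = 0.41 + 0.40 + 0.56 + 0.36 − 0.16 − 0.21 − 0.16 − 0.21 − 0.13 − 0.22 + 0.08 + 0.06 + 0.08 + 0.08 − 0.03 = 0.91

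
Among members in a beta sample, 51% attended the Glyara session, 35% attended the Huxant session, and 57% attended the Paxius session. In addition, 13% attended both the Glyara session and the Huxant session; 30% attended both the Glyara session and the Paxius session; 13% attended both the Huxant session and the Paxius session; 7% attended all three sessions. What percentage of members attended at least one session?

94%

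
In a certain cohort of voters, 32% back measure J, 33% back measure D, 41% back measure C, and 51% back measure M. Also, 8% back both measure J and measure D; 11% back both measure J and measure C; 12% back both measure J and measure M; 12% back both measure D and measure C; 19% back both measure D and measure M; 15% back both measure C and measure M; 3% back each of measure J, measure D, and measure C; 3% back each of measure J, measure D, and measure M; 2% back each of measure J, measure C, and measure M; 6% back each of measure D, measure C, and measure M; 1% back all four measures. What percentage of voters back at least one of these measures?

P(union) = 32 + 33 + 41 + 51 − 8 − 11 − 12 − 12 − 19 − 15 + 3 + 3 + 2 + 6 − 1 = 93%

93%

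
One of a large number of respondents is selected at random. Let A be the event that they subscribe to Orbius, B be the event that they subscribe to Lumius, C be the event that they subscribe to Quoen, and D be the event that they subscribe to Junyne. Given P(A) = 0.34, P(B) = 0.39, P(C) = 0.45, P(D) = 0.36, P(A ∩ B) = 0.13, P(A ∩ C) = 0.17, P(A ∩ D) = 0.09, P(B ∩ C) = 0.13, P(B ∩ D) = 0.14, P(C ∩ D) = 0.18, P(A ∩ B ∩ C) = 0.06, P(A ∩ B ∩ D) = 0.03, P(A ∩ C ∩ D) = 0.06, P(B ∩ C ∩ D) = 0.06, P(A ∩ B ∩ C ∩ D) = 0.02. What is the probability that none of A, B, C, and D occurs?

0.11

By inclusion–exclusion:
P(A ∪ B ∪ C ∪ D) = 0.34 + 0.39 + 0.45 + 0.36 − 0.13 − 0.17 − 0.09 − 0.13 − 0.14 − 0.18 + 0.06 + 0.03 + 0.06 + 0.06 − 0.02 = 0.89
P(none) = 1 − 0.89 = 0.11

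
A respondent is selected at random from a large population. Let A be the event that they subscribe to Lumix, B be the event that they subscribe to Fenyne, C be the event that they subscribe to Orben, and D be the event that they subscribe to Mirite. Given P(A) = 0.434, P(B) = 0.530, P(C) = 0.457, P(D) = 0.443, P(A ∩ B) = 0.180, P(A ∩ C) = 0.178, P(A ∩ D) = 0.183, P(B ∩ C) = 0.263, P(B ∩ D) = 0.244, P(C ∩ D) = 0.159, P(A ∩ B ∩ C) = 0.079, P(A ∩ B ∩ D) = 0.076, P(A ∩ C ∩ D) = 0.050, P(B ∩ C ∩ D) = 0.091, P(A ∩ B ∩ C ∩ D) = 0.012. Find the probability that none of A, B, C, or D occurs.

0.059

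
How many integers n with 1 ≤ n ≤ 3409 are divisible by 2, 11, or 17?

By inclusion–exclusion:
floor(3409/2) + floor(3409/11) + floor(3409/17) − floor(3409/22) − floor(3409/34) − floor(3409/187) + floor(3409/374) = 1704 + 309 + 200 − 154 − 100 − 18 + 9 = 1950

1950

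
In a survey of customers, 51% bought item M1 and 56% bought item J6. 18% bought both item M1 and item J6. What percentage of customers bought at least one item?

89%

By inclusion–exclusion:
P(at least one) = 51 + 56 − 18 = 89%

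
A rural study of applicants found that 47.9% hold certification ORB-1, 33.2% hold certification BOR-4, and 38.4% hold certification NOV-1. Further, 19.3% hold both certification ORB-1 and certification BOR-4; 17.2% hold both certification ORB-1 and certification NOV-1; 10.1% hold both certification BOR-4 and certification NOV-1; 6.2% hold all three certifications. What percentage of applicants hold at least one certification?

79.1%

P(at least one) = 47.9 + 33.2 + 38.4 − 19.3 − 17.2 − 10.1 + 6.2 = 79.1%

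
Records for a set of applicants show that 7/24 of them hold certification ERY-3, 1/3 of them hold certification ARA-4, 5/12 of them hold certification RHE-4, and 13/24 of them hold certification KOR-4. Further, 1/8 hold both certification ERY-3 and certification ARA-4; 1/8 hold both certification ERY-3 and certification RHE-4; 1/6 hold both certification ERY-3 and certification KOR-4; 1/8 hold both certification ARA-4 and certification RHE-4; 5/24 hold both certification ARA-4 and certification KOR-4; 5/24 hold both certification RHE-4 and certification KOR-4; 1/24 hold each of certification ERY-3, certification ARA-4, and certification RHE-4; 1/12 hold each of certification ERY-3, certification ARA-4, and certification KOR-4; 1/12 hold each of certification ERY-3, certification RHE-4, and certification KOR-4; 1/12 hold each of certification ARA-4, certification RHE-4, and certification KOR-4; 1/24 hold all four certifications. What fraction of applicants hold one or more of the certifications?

7/8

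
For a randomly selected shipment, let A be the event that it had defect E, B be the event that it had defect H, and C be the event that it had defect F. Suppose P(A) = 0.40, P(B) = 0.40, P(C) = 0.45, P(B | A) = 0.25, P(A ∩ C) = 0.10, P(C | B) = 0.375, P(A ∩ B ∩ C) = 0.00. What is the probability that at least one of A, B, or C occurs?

P(A ∩ B) = P(A)·P(B|A) = 0.40 × 0.25 = 0.10
P(B ∩ C) = P(B)·P(C|B) = 0.40 × 0.375 = 0.15
P(A ∪ B ∪ C) = 0.40 + 0.40 + 0.45 − 0.10 − 0.10 − 0.15 + 0.00 = 0.90

0.90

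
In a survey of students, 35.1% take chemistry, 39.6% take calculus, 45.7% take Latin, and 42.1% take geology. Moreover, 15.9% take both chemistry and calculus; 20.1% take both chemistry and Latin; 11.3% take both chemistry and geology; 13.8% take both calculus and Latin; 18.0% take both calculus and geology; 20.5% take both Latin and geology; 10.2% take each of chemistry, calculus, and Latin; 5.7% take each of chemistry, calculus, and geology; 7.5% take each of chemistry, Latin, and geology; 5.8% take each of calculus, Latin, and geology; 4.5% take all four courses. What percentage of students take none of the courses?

P(union) = 35.1 + 39.6 + 45.7 + 42.1 − 15.9 − 20.1 − 11.3 − 13.8 − 18.0 − 20.5 + 10.2 + 5.7 + 7.5 + 5.8 − 4.5 = 87.6%
P(none) = 100% − 87.6% = 12.4%

12.4%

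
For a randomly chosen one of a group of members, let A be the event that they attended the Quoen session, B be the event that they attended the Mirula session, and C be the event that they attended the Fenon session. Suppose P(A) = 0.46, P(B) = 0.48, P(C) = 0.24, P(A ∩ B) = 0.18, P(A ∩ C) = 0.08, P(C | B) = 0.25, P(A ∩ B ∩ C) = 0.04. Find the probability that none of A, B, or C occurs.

P(B ∩ C) = P(B)·P(C|B) = 0.48 × 0.25 = 0.12
P(A ∪ B ∪ C) = 0.46 + 0.48 + 0.24 − 0.18 − 0.08 − 0.12 + 0.04 = 0.84
P(none) = 1 − 0.84 = 0.16

0.16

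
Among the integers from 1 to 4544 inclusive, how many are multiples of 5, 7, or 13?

1668

908 + 649 + 349 − 129 − 69 − 49 + 9 = 1668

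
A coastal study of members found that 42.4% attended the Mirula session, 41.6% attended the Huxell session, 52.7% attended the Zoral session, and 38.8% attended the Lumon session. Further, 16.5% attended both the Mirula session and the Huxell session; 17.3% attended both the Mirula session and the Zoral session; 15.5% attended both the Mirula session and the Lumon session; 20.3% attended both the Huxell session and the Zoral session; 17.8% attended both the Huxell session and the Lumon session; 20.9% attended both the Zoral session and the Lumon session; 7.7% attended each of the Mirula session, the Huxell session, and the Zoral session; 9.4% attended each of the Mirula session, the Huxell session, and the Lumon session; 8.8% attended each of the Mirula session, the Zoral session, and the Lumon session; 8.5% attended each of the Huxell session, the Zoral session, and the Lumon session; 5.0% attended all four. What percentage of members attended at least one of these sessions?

96.6%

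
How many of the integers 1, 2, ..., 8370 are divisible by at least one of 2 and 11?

By inclusion-exclusion,
4185 + 760 − 380 = 4565

4565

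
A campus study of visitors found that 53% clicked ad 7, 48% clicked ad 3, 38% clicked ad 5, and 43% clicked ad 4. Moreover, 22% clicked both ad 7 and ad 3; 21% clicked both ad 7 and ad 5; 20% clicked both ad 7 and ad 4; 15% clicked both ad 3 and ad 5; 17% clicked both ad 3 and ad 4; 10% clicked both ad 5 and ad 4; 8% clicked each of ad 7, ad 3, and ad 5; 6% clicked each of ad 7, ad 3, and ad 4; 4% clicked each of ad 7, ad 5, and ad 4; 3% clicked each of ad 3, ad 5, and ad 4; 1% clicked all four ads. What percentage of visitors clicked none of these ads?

P(≥1) = 53 + 48 + 38 + 43 − 22 − 21 − 20 − 15 − 17 − 10 + 8 + 6 + 4 + 3 − 1 = 97%
P(none) = 100% − 97% = 3%

3%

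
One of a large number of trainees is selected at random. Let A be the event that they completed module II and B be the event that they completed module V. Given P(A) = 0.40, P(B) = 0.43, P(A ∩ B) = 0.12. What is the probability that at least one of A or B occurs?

0.71

Inclusion–exclusion gives
P(A ∪ B) = 0.40 + 0.43 − 0.12 = 0.71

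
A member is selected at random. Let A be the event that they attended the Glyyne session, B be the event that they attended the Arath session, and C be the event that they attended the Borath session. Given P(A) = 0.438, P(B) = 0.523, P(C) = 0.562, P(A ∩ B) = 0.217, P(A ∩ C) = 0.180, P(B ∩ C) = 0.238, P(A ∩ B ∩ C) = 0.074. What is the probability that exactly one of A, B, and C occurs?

0.475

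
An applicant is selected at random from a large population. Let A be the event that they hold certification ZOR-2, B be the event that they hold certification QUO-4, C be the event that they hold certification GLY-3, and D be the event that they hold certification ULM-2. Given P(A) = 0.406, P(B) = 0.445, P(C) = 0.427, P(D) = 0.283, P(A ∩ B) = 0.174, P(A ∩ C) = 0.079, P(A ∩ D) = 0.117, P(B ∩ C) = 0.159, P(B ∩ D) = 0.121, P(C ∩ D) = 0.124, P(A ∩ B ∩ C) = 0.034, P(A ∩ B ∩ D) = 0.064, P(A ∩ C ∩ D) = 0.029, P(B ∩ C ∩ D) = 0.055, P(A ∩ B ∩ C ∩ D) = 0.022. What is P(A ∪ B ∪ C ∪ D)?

0.947

Apply inclusion-exclusion:
P(A ∪ B ∪ C ∪ D) = 0.406 + 0.445 + 0.427 + 0.283 − 0.174 − 0.079 − 0.117 − 0.159 − 0.121 − 0.124 + 0.034 + 0.064 + 0.029 + 0.055 − 0.022 = 0.947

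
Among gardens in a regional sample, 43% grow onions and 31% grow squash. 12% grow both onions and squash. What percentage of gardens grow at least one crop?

62%

P(at least one) = 43 + 31 − 12 = 62%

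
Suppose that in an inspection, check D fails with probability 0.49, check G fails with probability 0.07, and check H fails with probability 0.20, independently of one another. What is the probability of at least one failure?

0.62056

P(none) = (1 − 0.49) × (1 − 0.07) × (1 − 0.20) = 0.51 × 0.93 × 0.80 = 0.37944
P(at least one) = 1 − 0.37944 = 0.62056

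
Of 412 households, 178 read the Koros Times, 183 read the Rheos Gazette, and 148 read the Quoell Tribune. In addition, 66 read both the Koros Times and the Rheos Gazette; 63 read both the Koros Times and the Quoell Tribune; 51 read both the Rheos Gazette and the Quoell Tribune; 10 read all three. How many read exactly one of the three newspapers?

|exactly one| = 178 + 183 + 148 − 2·66 − 2·63 − 2·51 + 3·10 = 179

179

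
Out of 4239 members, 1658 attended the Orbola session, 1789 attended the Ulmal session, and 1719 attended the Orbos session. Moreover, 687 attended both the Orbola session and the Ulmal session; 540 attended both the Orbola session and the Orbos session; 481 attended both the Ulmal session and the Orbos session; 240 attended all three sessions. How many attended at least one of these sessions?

Inclusion–exclusion gives
|at least one| = 1658 + 1789 + 1719 − 687 − 540 − 481 + 240 = 3698

3698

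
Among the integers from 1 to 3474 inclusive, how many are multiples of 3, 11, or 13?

Apply inclusion-exclusion:
1158 + 315 + 267 − 105 − 89 − 24 + 8 = 1530

1530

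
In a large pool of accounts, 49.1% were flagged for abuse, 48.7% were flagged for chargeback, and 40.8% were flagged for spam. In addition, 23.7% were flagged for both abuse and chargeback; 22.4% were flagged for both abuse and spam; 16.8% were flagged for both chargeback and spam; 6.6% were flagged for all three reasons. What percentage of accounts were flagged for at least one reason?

82.3%

P(≥1) = 49.1 + 48.7 + 40.8 − 23.7 − 22.4 − 16.8 + 6.6 = 82.3%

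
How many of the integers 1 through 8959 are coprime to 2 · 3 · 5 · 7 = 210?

2048

Inclusion–exclusion gives
⌊8959/2⌋ + ⌊8959/3⌋ + ⌊8959/5⌋ + ⌊8959/7⌋ − ⌊8959/6⌋ − ⌊8959/10⌋ − ⌊8959/14⌋ − ⌊8959/15⌋ − ⌊8959/21⌋ − ⌊8959/35⌋ + ⌊8959/30⌋ + ⌊8959/42⌋ + ⌊8959/70⌋ + ⌊8959/105⌋ − ⌊8959/210⌋ = 4479 + 2986 + 1791 + 1279 − 1493 − 895 − 639 − 597 − 426 − 255 + 298 + 213 + 127 + 85 − 42 = 6911
8959 − 6911 = 2048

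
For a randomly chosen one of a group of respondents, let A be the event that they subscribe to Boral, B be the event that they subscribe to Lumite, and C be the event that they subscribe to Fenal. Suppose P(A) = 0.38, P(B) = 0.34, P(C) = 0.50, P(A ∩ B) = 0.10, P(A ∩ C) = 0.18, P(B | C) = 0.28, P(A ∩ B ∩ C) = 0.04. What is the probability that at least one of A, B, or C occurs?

0.84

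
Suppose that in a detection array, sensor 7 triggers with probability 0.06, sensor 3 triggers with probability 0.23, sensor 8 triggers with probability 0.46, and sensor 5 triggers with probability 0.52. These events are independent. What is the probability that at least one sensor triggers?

0.81239104

Since the events are independent, P(none) is the product of the individual non-occurrence probabilities.
P(none) = (1 − 0.06) × (1 − 0.23) × (1 − 0.46) × (1 − 0.52) = 0.94 × 0.77 × 0.54 × 0.48 = 0.18760896
P(at least one) = 1 − 0.18760896 = 0.81239104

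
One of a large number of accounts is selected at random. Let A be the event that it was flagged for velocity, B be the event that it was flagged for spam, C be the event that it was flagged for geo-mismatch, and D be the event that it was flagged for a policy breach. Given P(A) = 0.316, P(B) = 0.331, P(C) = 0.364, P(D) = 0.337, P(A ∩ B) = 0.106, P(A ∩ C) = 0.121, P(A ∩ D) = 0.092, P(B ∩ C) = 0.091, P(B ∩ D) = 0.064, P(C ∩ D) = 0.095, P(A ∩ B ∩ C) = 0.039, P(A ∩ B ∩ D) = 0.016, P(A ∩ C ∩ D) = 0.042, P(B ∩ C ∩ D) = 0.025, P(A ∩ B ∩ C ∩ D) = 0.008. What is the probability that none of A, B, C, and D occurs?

0.107

By inclusion–exclusion:
P(A ∪ B ∪ C ∪ D) = 0.316 + 0.331 + 0.364 + 0.337 − 0.106 − 0.121 − 0.092 − 0.091 − 0.064 − 0.095 + 0.039 + 0.016 + 0.042 + 0.025 − 0.008 = 0.893
P(none) = 1 − 0.893 = 0.107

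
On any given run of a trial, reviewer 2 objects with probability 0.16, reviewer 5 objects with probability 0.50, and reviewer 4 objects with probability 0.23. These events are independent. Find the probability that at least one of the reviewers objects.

P(none) = (1 − 0.16) × (1 − 0.50) × (1 − 0.23) = 0.84 × 0.50 × 0.77 = 0.3234
P(at least one) = 1 − 0.3234 = 0.6766

0.6766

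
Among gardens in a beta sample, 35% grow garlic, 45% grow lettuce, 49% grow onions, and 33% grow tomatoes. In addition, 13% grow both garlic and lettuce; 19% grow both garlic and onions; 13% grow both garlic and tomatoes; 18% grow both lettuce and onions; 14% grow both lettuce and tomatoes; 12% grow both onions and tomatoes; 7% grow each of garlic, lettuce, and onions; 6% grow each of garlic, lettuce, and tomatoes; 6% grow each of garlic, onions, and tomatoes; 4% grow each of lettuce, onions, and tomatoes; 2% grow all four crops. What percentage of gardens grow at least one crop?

By inclusion–exclusion:
P(at least one) = 35 + 45 + 49 + 33 − 13 − 19 − 13 − 18 − 14 − 12 + 7 + 6 + 6 + 4 − 2 = 94%

94%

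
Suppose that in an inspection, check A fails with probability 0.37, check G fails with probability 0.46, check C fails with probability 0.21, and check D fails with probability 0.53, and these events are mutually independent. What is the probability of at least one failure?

P(none) = (1 − 0.37) × (1 − 0.46) × (1 − 0.21) × (1 − 0.53) = 0.63 × 0.54 × 0.79 × 0.47 = 0.12631626
P(at least one) = 1 − 0.12631626 = 0.87368374

0.87368374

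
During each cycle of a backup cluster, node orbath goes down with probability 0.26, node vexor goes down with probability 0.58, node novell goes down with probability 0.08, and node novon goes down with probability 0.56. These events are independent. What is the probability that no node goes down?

0.12581184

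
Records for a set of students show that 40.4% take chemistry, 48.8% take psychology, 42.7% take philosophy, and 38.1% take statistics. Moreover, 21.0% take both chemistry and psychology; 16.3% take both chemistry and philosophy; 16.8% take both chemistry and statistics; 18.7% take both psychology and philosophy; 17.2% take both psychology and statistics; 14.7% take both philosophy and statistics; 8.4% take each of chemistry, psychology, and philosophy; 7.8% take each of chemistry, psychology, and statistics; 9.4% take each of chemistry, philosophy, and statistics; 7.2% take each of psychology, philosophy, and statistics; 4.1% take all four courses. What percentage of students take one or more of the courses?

By inclusion–exclusion:
P(≥1) = 40.4 + 48.8 + 42.7 + 38.1 − 21.0 − 16.3 − 16.8 − 18.7 − 17.2 − 14.7 + 8.4 + 7.8 + 9.4 + 7.2 − 4.1 = 94.0%

94.0%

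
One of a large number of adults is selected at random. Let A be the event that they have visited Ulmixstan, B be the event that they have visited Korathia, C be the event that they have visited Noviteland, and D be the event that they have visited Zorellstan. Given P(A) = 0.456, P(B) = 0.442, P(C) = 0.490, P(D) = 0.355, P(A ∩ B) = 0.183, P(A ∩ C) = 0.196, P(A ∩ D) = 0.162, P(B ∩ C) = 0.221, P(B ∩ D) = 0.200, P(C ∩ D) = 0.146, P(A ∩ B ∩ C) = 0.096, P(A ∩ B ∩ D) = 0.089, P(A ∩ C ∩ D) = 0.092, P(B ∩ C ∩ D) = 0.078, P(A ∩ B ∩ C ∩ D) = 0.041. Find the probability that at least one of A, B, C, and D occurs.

By inclusion–exclusion:
P(A ∪ B ∪ C ∪ D) = 0.456 + 0.442 + 0.490 + 0.355 − 0.183 − 0.196 − 0.162 − 0.221 − 0.200 − 0.146 + 0.096 + 0.089 + 0.092 + 0.078 − 0.041 = 0.949

0.949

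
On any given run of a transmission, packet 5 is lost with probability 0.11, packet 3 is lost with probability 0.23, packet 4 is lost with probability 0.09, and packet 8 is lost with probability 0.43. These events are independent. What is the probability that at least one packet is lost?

Independence gives P(none) = ∏(1 − pᵢ).
P(none) = (1 − 0.11) × (1 − 0.23) × (1 − 0.09) × (1 − 0.43) = 0.89 × 0.77 × 0.91 × 0.57 = 0.35546511
P(at least one) = 1 − 0.35546511 = 0.64453489

0.64453489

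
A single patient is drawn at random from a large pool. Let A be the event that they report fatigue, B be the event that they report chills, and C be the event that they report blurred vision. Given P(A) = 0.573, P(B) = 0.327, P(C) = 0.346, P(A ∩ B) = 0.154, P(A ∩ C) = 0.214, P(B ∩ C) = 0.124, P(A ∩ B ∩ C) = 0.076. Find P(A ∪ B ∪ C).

P(A ∪ B ∪ C) = 0.573 + 0.327 + 0.346 − 0.154 − 0.214 − 0.124 + 0.076 = 0.830

0.830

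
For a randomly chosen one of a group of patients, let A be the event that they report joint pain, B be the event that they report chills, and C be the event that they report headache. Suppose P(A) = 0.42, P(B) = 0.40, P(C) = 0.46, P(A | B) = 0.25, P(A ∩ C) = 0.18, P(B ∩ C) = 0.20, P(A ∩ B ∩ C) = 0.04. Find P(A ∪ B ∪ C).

P(A ∩ B) = P(B)·P(A|B) = 0.40 × 0.25 = 0.10
P(A ∪ B ∪ C) = 0.42 + 0.40 + 0.46 − 0.10 − 0.18 − 0.20 + 0.04 = 0.84

0.84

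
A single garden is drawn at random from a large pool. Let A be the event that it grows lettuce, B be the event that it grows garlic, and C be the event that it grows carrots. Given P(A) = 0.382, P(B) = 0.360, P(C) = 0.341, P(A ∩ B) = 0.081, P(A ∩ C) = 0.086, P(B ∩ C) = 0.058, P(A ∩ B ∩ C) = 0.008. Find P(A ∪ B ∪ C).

0.866

Apply inclusion-exclusion:
P(A ∪ B ∪ C) = 0.382 + 0.360 + 0.341 − 0.081 − 0.086 − 0.058 + 0.008 = 0.866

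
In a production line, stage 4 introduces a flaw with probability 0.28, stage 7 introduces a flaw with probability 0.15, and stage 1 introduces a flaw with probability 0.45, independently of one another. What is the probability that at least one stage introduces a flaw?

0.6634

Independence gives P(none) = ∏(1 − pᵢ).
P(none) = (1 − 0.28) × (1 − 0.15) × (1 − 0.45) = 0.72 × 0.85 × 0.55 = 0.3366
P(at least one) = 1 − 0.3366 = 0.6634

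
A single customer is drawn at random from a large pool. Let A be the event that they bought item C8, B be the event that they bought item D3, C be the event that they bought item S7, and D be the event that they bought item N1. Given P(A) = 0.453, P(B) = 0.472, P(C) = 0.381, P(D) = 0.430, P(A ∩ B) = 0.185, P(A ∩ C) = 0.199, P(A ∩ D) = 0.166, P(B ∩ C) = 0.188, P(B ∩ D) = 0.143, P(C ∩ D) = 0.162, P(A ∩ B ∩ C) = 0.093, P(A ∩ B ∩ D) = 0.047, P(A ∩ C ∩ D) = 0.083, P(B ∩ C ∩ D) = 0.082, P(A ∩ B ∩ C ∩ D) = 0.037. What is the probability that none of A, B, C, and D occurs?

By inclusion–exclusion:
P(A ∪ B ∪ C ∪ D) = 0.453 + 0.472 + 0.381 + 0.430 − 0.185 − 0.199 − 0.166 − 0.188 − 0.143 − 0.162 + 0.093 + 0.047 + 0.083 + 0.082 − 0.037 = 0.961
P(none) = 1 − 0.961 = 0.039

0.039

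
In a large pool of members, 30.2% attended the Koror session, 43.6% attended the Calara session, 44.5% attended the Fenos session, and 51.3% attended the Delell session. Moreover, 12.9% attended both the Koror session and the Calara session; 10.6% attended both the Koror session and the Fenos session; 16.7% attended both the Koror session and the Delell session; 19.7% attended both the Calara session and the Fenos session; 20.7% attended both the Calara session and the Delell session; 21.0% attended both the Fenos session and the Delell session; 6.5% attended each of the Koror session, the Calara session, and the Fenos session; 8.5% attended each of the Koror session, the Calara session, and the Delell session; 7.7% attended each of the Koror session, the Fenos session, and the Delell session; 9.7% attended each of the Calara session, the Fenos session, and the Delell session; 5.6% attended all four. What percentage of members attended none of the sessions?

Apply inclusion-exclusion:
P(≥1) = 30.2 + 43.6 + 44.5 + 51.3 − 12.9 − 10.6 − 16.7 − 19.7 − 20.7 − 21.0 + 6.5 + 8.5 + 7.7 + 9.7 − 5.6 = 94.8%
P(none) = 100% − 94.8% = 5.2%

5.2%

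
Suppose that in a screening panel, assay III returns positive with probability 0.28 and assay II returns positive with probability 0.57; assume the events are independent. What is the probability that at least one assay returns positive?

0.6904

P(none) = (1 − 0.28) × (1 − 0.57) = 0.72 × 0.43 = 0.3096
P(at least one) = 1 − 0.3096 = 0.6904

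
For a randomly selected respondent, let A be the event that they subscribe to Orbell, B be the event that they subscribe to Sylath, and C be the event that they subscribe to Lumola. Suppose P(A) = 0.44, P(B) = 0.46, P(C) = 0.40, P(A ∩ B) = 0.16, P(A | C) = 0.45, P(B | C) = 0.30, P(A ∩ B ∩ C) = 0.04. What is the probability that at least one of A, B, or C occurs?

0.88

P(A ∩ C) = P(C)·P(A|C) = 0.40 × 0.45 = 0.18
P(B ∩ C) = P(C)·P(B|C) = 0.40 × 0.30 = 0.12
P(A ∪ B ∪ C) = 0.44 + 0.46 + 0.40 − 0.16 − 0.18 − 0.12 + 0.04 = 0.88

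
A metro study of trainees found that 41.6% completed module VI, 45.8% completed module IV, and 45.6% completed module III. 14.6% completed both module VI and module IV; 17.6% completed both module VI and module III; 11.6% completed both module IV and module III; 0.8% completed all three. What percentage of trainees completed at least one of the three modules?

90.0%

By inclusion–exclusion:
P(union) = 41.6 + 45.8 + 45.6 − 14.6 − 17.6 − 11.6 + 0.8 = 90.0%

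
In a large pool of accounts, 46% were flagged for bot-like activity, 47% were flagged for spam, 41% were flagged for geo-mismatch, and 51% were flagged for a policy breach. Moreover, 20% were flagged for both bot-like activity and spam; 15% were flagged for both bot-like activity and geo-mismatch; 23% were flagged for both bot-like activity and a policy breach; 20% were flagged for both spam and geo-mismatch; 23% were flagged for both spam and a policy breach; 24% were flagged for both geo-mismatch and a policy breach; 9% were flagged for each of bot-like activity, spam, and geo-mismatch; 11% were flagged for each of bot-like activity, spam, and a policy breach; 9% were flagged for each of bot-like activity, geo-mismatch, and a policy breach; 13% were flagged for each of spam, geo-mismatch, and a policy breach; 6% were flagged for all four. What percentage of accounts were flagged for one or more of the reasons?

96%

Inclusion–exclusion gives
P(at least one) = 46 + 47 + 41 + 51 − 20 − 15 − 23 − 20 − 23 − 24 + 9 + 11 + 9 + 13 − 6 = 96%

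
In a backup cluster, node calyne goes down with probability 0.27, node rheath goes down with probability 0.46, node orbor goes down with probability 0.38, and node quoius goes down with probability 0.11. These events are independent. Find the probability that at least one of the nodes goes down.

0.78248044

P(none) = (1 − 0.27) × (1 − 0.46) × (1 − 0.38) × (1 − 0.11) = 0.73 × 0.54 × 0.62 × 0.89 = 0.21751956
P(at least one) = 1 − 0.21751956 = 0.78248044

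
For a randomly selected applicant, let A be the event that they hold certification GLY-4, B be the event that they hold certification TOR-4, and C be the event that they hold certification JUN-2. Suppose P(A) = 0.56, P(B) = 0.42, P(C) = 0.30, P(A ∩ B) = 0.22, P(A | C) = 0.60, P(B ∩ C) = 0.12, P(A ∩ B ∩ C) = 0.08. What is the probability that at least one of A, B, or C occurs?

0.84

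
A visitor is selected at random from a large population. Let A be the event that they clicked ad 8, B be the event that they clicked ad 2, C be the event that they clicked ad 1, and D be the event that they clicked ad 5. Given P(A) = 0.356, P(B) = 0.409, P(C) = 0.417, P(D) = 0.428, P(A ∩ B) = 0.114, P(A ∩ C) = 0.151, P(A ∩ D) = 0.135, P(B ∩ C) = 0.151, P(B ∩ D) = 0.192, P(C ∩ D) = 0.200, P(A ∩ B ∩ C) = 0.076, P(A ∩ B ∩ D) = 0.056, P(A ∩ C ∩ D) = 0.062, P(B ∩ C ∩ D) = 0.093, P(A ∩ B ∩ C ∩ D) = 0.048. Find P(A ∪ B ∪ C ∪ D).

0.906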